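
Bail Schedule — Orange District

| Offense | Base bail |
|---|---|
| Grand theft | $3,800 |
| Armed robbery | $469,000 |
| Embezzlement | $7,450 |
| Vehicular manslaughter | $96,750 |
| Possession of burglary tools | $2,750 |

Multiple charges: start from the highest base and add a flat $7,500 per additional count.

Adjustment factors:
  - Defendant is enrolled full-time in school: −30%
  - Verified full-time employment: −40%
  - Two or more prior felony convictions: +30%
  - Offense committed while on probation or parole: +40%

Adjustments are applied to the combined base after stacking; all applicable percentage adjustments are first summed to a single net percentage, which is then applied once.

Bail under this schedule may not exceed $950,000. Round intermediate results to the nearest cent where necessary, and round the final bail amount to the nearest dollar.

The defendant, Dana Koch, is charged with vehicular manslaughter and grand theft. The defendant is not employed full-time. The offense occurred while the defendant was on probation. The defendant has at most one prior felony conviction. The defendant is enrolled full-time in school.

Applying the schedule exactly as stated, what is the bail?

Base amounts from the schedule: vehicular manslaughter $96,750; grand theft $3,800.
Stacking rule: highest base plus $7,500 per additional charge. Highest is vehicular manslaughter at $96,750; 1 additional charge → +$7,500. Combined base = $104,250.
Net percentage adjustment: −30% +40% = +10%. $104,250 × 1.1 = $114,675.
$114,675 is within the $950,000 maximum.

$114,675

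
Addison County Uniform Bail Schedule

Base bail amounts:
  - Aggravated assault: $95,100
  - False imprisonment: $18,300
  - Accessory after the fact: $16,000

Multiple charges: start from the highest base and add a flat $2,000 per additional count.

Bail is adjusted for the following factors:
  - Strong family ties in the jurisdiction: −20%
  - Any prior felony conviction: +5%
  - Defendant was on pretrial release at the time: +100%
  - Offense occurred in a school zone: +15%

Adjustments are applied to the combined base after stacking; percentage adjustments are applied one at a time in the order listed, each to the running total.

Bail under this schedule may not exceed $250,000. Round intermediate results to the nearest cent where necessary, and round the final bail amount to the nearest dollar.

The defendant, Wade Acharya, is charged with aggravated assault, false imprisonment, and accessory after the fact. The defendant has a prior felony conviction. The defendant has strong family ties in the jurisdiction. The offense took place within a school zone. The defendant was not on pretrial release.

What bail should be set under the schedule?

Base amounts from the schedule: aggravated assault $95,100; false imprisonment $18,300; accessory after the fact $16,000.
Stacking rule: highest base plus $2,000 per additional charge. Highest is aggravated assault at $95,100; 2 additional charges → +$4,000. Combined base = $99,100.
Strong family ties in the jurisdiction (−20%): $99,100 × 0.8 = $79,280.
Any prior felony conviction (+5%): $79,280 × 1.05 = $83,244.
Offense occurred in a school zone (+15%): $83,244 × 1.15 = $95,730.60.
$95,730.60 is within the $250,000 maximum.
Rounded to the nearest dollar: $95,731.

$95,731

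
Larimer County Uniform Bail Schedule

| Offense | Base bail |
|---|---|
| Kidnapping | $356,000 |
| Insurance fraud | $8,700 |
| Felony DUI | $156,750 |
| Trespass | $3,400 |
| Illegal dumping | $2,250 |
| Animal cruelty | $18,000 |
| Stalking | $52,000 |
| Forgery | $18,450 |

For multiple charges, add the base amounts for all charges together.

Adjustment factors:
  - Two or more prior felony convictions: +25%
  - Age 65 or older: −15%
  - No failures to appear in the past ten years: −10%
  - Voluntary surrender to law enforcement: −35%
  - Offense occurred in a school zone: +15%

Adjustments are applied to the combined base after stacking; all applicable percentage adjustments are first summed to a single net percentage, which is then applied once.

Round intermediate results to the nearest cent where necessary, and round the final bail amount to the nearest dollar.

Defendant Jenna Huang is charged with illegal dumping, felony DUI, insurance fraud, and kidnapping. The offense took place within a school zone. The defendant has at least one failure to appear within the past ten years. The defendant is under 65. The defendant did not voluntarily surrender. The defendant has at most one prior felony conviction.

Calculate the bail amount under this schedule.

Base amounts from the schedule: illegal dumping $2,250; felony DUI $156,750; insurance fraud $8,700; kidnapping $356,000.
Stacking rule: sum of all bases. $2,250 + $156,750 + $8,700 + $356,000 = $523,700.
Offense occurred in a school zone (+15%): $523,700 × 1.15 = $602,255.

$602,255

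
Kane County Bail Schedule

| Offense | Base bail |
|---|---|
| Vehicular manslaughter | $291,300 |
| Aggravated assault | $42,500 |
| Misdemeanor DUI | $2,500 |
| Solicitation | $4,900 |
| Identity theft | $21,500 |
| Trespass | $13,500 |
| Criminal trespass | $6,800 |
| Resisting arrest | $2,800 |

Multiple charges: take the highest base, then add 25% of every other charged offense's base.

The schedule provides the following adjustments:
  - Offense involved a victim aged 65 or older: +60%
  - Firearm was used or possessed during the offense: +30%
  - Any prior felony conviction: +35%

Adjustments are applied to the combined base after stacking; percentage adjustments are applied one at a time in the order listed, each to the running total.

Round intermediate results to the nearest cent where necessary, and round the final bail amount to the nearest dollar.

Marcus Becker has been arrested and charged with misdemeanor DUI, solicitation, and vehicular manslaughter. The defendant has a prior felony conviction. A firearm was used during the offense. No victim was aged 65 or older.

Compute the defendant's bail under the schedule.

$514,478

Base amounts from the schedule: misdemeanor DUI $2,500; solicitation $4,900; vehicular manslaughter $291,300.
Stacking rule: highest base plus 25% of each additional charge. Highest is vehicular manslaughter at $291,300. Additional: $2,500 × 25% = $625; $4,900 × 25% = $1,225. Combined base = $291,300 + $1,850 = $293,150.
Firearm was used or possessed during the offense (+30%): $293,150 × 1.3 = $381,095.
Any prior felony conviction (+35%): $381,095 × 1.35 = $514,478.25.
Rounded to the nearest dollar: $514,478.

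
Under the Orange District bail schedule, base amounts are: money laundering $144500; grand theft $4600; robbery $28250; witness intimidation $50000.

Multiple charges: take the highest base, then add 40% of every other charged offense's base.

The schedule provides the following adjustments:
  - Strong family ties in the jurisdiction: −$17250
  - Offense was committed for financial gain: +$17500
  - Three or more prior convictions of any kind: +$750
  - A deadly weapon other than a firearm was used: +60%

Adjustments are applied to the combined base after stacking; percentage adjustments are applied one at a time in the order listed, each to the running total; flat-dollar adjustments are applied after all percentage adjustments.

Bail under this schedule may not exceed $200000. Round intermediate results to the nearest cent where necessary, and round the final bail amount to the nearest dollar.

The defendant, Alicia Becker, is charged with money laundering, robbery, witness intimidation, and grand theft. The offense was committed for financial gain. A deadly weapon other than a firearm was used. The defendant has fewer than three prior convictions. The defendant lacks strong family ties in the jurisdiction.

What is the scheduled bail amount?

Base amounts from the schedule: money laundering $144500; robbery $28250; witness intimidation $50000; grand theft $4600.
Stacking rule: highest base plus 40% of each additional charge. Highest is money laundering at $144500. Additional: $28250 × 40% = $11300; $50000 × 40% = $20000; $4600 × 40% = $1840. Combined base = $144500 + $33140 = $177640.
A deadly weapon other than a firearm was used (+60%): $177640 × 1.6 = $284224.
Offense was committed for financial gain (+$17500 flat): $284224 + $17500 = $301724.
Result $301724 exceeds the maximum of $200000; bail is capped at $200000.

$200000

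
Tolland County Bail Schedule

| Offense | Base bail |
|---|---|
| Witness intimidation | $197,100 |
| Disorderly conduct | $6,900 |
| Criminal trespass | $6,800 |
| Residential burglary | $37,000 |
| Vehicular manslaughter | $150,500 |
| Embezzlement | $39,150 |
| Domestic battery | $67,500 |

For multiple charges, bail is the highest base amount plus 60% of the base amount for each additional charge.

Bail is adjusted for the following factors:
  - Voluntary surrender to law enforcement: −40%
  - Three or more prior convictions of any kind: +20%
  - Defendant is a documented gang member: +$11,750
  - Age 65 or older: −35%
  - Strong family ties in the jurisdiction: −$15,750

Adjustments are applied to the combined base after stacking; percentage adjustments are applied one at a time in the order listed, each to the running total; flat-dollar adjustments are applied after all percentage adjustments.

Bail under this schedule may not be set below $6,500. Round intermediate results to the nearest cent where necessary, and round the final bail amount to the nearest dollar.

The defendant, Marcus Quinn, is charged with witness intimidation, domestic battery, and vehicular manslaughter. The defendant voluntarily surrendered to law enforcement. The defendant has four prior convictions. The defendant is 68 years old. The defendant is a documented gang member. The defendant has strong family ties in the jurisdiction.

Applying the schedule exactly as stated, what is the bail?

$149,457

Base amounts from the schedule: witness intimidation $197,100; domestic battery $67,500; vehicular manslaughter $150,500.
Stacking rule: highest base plus 60% of each additional charge. Highest is witness intimidation at $197,100. Additional: $67,500 × 60% = $40,500; $150,500 × 60% = $90,300. Combined base = $197,100 + $130,800 = $327,900.
Voluntary surrender to law enforcement (−40%): $327,900 × 0.6 = $196,740.
Three or more prior convictions of any kind (+20%): $196,740 × 1.2 = $236,088.
Age 65 or older (−35%): $236,088 × 0.65 = $153,457.20.
Defendant is a documented gang member (+$11,750 flat): $153,457.20 + $11,750 = $165,207.20.
Strong family ties in the jurisdiction (−$15,750 flat): $165,207.20 − $15,750 = $149,457.20.
$149,457.20 is at or above the $6,500 minimum.
Rounded to the nearest dollar: $149,457.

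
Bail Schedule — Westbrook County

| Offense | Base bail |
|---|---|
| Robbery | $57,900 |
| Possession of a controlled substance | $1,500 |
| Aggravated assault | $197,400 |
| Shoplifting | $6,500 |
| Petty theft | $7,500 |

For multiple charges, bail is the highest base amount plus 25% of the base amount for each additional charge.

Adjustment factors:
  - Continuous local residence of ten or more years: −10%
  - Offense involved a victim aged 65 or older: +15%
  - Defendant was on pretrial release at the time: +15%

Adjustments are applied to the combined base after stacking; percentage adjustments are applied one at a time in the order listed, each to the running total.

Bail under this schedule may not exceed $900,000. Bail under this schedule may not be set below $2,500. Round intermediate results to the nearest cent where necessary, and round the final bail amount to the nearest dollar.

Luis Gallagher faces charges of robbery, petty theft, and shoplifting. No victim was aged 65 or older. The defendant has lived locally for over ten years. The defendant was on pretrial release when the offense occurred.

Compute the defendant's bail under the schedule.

Base amounts from the schedule: robbery $57,900; petty theft $7,500; shoplifting $6,500.
Stacking rule: highest base plus 25% of each additional charge. Highest is robbery at $57,900. Additional: $7,500 × 25% = $1,875; $6,500 × 25% = $1,625. Combined base = $57,900 + $3,500 = $61,400.
Continuous local residence of ten or more years (−10%): $61,400 × 0.9 = $55,260.
Defendant was on pretrial release at the time (+15%): $55,260 × 1.15 = $63,549.
$63,549 is within the $900,000 maximum.
$63,549 is at or above the $2,500 minimum.

$63,549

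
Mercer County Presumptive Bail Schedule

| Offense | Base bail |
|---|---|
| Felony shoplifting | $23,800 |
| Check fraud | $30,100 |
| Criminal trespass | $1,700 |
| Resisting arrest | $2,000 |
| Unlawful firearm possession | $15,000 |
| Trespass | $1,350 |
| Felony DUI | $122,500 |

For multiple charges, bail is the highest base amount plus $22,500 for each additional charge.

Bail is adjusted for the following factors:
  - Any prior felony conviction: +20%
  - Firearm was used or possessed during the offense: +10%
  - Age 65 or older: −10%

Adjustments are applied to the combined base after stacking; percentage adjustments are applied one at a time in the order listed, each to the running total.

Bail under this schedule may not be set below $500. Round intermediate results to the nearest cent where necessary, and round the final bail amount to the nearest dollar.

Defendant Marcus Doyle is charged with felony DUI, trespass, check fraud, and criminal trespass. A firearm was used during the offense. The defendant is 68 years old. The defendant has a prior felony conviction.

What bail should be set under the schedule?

$225,720

Base amounts from the schedule: felony DUI $122,500; trespass $1,350; check fraud $30,100; criminal trespass $1,700.
Stacking rule: highest base plus $22,500 per additional charge. Highest is felony DUI at $122,500; 3 additional charges → +$67,500. Combined base = $190,000.
Any prior felony conviction (+20%): $190,000 × 1.2 = $228,000.
Firearm was used or possessed during the offense (+10%): $228,000 × 1.1 = $250,800.
Age 65 or older (−10%): $250,800 × 0.9 = $225,720.
$225,720 is at or above the $500 minimum.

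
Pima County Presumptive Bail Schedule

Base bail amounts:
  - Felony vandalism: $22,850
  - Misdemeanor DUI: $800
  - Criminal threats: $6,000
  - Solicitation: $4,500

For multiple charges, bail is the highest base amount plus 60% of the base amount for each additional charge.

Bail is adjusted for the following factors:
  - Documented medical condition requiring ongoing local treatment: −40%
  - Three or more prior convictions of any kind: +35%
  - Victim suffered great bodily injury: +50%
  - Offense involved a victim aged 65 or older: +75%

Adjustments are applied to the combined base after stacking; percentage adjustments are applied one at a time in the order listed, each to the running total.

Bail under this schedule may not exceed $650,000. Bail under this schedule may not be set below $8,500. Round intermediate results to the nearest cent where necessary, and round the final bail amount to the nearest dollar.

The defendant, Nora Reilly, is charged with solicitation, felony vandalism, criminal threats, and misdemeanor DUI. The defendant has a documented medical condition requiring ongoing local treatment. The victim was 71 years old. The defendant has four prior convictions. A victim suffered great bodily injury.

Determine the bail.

Base amounts from the schedule: solicitation $4,500; felony vandalism $22,850; criminal threats $6,000; misdemeanor DUI $800.
Stacking rule: highest base plus 60% of each additional charge. Highest is felony vandalism at $22,850. Additional: $4,500 × 60% = $2,700; $6,000 × 60% = $3,600; $800 × 60% = $480. Combined base = $22,850 + $6,780 = $29,630.
Documented medical condition requiring ongoing local treatment (−40%): $29,630 × 0.6 = $17,778.
Three or more prior convictions of any kind (+35%): $17,778 × 1.35 = $24,000.30.
Victim suffered great bodily injury (+50%): $24,000.30 × 1.5 = $36,000.45.
Offense involved a victim aged 65 or older (+75%): $36,000.45 × 1.75 = $63,000.79.
$63,000.79 is within the $650,000 maximum.
$63,000.79 is at or above the $8,500 minimum.
Rounded to the nearest dollar: $63,001.

$63,001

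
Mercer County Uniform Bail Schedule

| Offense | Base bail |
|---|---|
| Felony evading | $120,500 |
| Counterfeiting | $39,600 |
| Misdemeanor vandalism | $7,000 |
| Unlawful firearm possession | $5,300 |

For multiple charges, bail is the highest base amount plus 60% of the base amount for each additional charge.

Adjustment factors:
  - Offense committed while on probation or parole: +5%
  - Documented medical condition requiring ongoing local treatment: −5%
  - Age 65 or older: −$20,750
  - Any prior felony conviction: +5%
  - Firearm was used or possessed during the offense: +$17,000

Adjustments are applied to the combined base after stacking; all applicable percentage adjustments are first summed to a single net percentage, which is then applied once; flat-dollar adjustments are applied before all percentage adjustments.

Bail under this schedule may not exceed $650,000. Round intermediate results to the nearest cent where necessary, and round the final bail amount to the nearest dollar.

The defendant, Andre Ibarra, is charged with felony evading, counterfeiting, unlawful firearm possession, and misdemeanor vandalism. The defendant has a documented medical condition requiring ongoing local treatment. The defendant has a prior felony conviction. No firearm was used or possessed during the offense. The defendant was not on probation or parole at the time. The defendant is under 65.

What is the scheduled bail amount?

$151,640

Base amounts from the schedule: felony evading $120,500; counterfeiting $39,600; unlawful firearm possession $5,300; misdemeanor vandalism $7,000.
Stacking rule: highest base plus 60% of each additional charge. Highest is felony evading at $120,500. Additional: $39,600 × 60% = $23,760; $5,300 × 60% = $3,180; $7,000 × 60% = $4,200. Combined base = $120,500 + $31,140 = $151,640.
Net percentage adjustment: −5% +5% = +0%. $151,640 × 1 = $151,640.
$151,640 is within the $650,000 maximum.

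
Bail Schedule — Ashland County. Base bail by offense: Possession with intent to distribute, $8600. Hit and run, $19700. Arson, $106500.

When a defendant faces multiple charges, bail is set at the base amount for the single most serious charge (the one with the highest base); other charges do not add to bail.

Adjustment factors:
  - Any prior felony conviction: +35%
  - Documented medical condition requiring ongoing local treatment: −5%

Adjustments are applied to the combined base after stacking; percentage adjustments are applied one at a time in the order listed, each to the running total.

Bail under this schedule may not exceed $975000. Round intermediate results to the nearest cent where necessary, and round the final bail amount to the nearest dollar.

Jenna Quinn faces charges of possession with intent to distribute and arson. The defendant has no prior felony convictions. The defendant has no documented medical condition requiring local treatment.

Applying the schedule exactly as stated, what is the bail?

Base amounts from the schedule: possession with intent to distribute $8600; arson $106500.
Stacking rule: use the highest base only. Highest is arson at $106500. Combined base = $106500.
No adjustment factors apply to this defendant.
$106500 is within the $975000 maximum.

$106500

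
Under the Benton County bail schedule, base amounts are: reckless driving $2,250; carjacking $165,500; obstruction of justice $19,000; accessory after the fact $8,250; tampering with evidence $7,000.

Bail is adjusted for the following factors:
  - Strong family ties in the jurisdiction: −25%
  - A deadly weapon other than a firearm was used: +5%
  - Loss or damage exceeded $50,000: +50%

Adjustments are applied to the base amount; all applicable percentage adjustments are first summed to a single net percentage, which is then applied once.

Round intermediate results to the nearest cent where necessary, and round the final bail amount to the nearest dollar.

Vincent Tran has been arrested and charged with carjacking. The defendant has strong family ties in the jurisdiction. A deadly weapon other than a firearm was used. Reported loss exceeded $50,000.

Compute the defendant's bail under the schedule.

$215,150

Base amounts from the schedule: carjacking $165,500.
Single charge. Combined base = $165,500.
Net percentage adjustment: −25% +5% +50% = +30%. $165,500 × 1.3 = $215,150.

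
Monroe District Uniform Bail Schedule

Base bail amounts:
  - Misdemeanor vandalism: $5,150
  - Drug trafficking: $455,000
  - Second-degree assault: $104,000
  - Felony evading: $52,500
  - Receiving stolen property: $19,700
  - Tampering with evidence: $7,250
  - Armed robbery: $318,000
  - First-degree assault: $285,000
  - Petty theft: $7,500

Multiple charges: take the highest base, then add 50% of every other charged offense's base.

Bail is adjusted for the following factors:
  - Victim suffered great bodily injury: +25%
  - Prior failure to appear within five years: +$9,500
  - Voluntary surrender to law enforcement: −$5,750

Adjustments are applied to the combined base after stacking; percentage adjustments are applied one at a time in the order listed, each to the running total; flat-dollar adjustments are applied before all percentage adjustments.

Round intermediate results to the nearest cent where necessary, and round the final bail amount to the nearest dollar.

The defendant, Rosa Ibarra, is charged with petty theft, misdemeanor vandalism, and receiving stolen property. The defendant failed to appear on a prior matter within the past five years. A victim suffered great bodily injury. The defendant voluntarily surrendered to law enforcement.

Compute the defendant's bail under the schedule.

$37,219

Base amounts from the schedule: petty theft $7,500; misdemeanor vandalism $5,150; receiving stolen property $19,700.
Stacking rule: highest base plus 50% of each additional charge. Highest is receiving stolen property at $19,700. Additional: $7,500 × 50% = $3,750; $5,150 × 50% = $2,575. Combined base = $19,700 + $6,325 = $26,025.
Prior failure to appear within five years (+$9,500 flat): $26,025 + $9,500 = $35,525.
Voluntary surrender to law enforcement (−$5,750 flat): $35,525 − $5,750 = $29,775.
Victim suffered great bodily injury (+25%): $29,775 × 1.25 = $37,218.75.
Rounded to the nearest dollar: $37,219.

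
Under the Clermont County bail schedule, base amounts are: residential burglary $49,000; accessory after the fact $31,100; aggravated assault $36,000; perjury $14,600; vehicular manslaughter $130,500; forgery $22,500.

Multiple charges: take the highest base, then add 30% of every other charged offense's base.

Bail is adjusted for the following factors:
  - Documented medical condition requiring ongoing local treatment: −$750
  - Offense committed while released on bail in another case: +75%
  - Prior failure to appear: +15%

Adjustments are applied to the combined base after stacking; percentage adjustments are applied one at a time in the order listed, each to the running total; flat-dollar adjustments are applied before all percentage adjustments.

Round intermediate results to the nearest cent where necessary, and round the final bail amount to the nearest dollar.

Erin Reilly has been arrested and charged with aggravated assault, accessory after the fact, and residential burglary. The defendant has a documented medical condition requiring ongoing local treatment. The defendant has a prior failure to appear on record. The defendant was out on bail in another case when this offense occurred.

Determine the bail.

$137,615

Base amounts from the schedule: aggravated assault $36,000; accessory after the fact $31,100; residential burglary $49,000.
Stacking rule: highest base plus 30% of each additional charge. Highest is residential burglary at $49,000. Additional: $36,000 × 30% = $10,800; $31,100 × 30% = $9,330. Combined base = $49,000 + $20,130 = $69,130.
Documented medical condition requiring ongoing local treatment (−$750 flat): $69,130 − $750 = $68,380.
Offense committed while released on bail in another case (+75%): $68,380 × 1.75 = $119,665.
Prior failure to appear (+15%): $119,665 × 1.15 = $137,614.75.
Rounded to the nearest dollar: $137,615.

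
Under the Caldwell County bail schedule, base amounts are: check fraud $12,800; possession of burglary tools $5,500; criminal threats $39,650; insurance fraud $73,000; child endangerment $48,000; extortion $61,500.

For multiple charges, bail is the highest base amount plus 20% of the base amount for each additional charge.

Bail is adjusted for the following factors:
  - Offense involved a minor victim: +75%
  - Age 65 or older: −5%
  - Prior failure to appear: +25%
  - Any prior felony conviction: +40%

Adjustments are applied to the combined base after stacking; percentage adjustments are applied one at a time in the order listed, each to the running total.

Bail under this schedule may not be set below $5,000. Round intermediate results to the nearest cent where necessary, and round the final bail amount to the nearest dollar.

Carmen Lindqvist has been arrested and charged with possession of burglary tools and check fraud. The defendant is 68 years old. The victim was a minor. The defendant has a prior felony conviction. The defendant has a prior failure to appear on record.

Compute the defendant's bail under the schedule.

$40,440

Base amounts from the schedule: possession of burglary tools $5,500; check fraud $12,800.
Stacking rule: highest base plus 20% of each additional charge. Highest is check fraud at $12,800. Additional: $5,500 × 20% = $1,100. Combined base = $12,800 + $1,100 = $13,900.
Offense involved a minor victim (+75%): $13,900 × 1.75 = $24,325.
Age 65 or older (−5%): $24,325 × 0.95 = $23,108.75.
Prior failure to appear (+25%): $23,108.75 × 1.25 = $28,885.94.
Any prior felony conviction (+40%): $28,885.94 × 1.4 = $40,440.32.
$40,440.32 is at or above the $5,000 minimum.
Rounded to the nearest dollar: $40,440.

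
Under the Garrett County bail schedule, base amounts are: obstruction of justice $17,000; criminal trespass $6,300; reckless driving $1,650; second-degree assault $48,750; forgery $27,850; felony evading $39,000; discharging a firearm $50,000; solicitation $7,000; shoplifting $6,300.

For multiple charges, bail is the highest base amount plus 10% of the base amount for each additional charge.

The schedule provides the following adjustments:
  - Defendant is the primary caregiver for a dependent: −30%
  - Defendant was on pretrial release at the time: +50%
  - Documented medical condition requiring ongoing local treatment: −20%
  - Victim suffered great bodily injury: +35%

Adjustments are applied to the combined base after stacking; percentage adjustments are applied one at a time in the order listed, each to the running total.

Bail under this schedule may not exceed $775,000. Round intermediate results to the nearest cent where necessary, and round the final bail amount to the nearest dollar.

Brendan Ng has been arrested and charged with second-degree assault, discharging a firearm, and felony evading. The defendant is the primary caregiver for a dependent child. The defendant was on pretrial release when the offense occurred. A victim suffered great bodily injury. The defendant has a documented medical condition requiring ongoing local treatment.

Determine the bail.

$66,651

Base amounts from the schedule: second-degree assault $48,750; discharging a firearm $50,000; felony evading $39,000.
Stacking rule: highest base plus 10% of each additional charge. Highest is discharging a firearm at $50,000. Additional: $48,750 × 10% = $4,875; $39,000 × 10% = $3,900. Combined base = $50,000 + $8,775 = $58,775.
Defendant is the primary caregiver for a dependent (−30%): $58,775 × 0.7 = $41,142.50.
Defendant was on pretrial release at the time (+50%): $41,142.50 × 1.5 = $61,713.75.
Documented medical condition requiring ongoing local treatment (−20%): $61,713.75 × 0.8 = $49,371.
Victim suffered great bodily injury (+35%): $49,371 × 1.35 = $66,650.85.
$66,650.85 is within the $775,000 maximum.
Rounded to the nearest dollar: $66,651.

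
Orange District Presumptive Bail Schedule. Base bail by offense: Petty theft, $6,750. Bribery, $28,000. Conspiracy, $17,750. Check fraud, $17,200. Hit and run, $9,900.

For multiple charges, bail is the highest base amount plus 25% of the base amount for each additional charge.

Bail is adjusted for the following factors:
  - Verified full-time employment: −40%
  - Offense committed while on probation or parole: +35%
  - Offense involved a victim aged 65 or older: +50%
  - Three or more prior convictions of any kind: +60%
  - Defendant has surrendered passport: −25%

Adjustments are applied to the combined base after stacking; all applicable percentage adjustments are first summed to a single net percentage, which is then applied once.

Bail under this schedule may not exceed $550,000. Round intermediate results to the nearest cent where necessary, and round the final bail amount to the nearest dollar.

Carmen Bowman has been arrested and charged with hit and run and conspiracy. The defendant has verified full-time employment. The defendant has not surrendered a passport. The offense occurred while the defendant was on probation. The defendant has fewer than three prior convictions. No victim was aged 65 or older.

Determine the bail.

$19,214

Base amounts from the schedule: hit and run $9,900; conspiracy $17,750.
Stacking rule: highest base plus 25% of each additional charge. Highest is conspiracy at $17,750. Additional: $9,900 × 25% = $2,475. Combined base = $17,750 + $2,475 = $20,225.
Net percentage adjustment: −40% +35% = −5%. $20,225 × 0.95 = $19,213.75.
$19,213.75 is within the $550,000 maximum.
Rounded to the nearest dollar: $19,214.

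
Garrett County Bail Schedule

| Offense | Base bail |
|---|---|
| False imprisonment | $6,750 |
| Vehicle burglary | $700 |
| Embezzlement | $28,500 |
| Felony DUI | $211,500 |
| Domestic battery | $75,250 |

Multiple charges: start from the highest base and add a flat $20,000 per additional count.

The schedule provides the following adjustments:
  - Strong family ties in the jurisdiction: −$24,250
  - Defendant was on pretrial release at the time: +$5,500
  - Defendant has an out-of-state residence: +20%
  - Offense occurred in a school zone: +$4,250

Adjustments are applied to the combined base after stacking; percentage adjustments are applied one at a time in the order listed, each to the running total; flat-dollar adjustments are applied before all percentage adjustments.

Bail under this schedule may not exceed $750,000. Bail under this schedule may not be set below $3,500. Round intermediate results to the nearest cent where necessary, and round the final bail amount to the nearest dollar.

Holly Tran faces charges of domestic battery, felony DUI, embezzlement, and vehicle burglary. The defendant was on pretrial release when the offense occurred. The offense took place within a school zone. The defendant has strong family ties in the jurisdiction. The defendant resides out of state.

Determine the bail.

Base amounts from the schedule: domestic battery $75,250; felony DUI $211,500; embezzlement $28,500; vehicle burglary $700.
Stacking rule: highest base plus $20,000 per additional charge. Highest is felony DUI at $211,500; 3 additional charges → +$60,000. Combined base = $271,500.
Strong family ties in the jurisdiction (−$24,250 flat): $271,500 − $24,250 = $247,250.
Defendant was on pretrial release at the time (+$5,500 flat): $247,250 + $5,500 = $252,750.
Offense occurred in a school zone (+$4,250 flat): $252,750 + $4,250 = $257,000.
Defendant has an out-of-state residence (+20%): $257,000 × 1.2 = $308,400.
$308,400 is within the $750,000 maximum.
$308,400 is at or above the $3,500 minimum.

$308,400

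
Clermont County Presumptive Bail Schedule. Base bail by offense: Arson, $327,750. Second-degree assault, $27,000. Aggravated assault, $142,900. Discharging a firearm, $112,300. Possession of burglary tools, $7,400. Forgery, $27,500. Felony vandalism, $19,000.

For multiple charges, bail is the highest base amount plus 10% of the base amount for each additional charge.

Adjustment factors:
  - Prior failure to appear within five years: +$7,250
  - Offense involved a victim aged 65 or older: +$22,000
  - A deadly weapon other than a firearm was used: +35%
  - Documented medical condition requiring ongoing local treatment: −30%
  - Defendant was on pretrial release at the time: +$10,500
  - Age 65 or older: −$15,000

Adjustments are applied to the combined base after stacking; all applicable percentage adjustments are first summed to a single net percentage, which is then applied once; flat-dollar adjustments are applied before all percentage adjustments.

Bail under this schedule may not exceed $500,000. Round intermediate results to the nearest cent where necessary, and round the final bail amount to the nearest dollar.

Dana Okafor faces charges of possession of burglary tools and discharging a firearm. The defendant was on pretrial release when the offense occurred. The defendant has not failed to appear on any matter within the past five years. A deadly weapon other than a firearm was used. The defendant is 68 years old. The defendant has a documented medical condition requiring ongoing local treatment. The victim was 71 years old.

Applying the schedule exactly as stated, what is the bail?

$137,067

Base amounts from the schedule: possession of burglary tools $7,400; discharging a firearm $112,300.
Stacking rule: highest base plus 10% of each additional charge. Highest is discharging a firearm at $112,300. Additional: $7,400 × 10% = $740. Combined base = $112,300 + $740 = $113,040.
Offense involved a victim aged 65 or older (+$22,000 flat): $113,040 + $22,000 = $135,040.
Defendant was on pretrial release at the time (+$10,500 flat): $135,040 + $10,500 = $145,540.
Age 65 or older (−$15,000 flat): $145,540 − $15,000 = $130,540.
Net percentage adjustment: +35% −30% = +5%. $130,540 × 1.05 = $137,067.
$137,067 is within the $500,000 maximum.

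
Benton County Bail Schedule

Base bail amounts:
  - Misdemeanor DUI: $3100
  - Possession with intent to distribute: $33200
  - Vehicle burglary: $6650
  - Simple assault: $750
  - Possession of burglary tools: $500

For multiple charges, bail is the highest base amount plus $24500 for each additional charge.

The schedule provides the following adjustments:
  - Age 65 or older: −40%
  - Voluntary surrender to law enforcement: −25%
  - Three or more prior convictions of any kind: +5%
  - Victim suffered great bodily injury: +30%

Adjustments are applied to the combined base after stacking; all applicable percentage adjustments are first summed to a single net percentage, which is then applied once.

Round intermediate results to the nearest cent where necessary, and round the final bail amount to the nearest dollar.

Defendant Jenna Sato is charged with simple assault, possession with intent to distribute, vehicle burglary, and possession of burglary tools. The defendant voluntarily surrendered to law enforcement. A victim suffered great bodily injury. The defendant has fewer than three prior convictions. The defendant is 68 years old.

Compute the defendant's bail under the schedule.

Base amounts from the schedule: simple assault $750; possession with intent to distribute $33200; vehicle burglary $6650; possession of burglary tools $500.
Stacking rule: highest base plus $24500 per additional charge. Highest is possession with intent to distribute at $33200; 3 additional charges → +$73500. Combined base = $106700.
Net percentage adjustment: −40% −25% +30% = −35%. $106700 × 0.65 = $69355.

$69355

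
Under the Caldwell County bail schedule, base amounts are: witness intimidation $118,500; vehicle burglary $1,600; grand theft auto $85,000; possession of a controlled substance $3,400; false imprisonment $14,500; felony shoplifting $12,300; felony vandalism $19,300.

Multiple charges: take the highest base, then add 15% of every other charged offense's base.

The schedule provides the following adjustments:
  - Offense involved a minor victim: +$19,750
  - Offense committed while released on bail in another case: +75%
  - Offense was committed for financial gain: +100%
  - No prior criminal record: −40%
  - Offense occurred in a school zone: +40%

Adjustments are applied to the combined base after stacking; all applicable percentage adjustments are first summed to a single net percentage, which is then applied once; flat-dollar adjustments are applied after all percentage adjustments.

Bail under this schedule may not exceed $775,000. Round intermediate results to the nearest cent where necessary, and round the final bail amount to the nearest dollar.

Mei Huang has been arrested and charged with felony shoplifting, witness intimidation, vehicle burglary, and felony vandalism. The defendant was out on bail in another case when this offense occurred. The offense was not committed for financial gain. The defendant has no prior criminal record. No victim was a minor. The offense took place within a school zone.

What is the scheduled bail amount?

$216,090

Base amounts from the schedule: felony shoplifting $12,300; witness intimidation $118,500; vehicle burglary $1,600; felony vandalism $19,300.
Stacking rule: highest base plus 15% of each additional charge. Highest is witness intimidation at $118,500. Additional: $12,300 × 15% = $1,845; $1,600 × 15% = $240; $19,300 × 15% = $2,895. Combined base = $118,500 + $4,980 = $123,480.
Net percentage adjustment: +75% −40% +40% = +75%. $123,480 × 1.75 = $216,090.
$216,090 is within the $775,000 maximum.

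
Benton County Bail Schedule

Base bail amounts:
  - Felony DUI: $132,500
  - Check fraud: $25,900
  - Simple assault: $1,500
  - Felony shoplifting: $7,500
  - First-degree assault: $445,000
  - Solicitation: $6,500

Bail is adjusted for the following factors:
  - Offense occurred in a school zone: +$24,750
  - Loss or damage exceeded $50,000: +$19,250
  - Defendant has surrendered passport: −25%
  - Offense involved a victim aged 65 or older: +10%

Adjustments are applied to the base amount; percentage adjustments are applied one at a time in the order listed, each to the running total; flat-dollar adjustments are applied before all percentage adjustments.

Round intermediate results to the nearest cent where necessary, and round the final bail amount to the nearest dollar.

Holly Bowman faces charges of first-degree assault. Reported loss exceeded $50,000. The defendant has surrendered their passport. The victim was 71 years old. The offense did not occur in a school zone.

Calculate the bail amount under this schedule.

Base amounts from the schedule: first-degree assault $445,000.
Single charge. Combined base = $445,000.
Loss or damage exceeded $50,000 (+$19,250 flat): $445,000 + $19,250 = $464,250.
Defendant has surrendered passport (−25%): $464,250 × 0.75 = $348,187.50.
Offense involved a victim aged 65 or older (+10%): $348,187.50 × 1.1 = $383,006.25.
Rounded to the nearest dollar: $383,006.

$383,006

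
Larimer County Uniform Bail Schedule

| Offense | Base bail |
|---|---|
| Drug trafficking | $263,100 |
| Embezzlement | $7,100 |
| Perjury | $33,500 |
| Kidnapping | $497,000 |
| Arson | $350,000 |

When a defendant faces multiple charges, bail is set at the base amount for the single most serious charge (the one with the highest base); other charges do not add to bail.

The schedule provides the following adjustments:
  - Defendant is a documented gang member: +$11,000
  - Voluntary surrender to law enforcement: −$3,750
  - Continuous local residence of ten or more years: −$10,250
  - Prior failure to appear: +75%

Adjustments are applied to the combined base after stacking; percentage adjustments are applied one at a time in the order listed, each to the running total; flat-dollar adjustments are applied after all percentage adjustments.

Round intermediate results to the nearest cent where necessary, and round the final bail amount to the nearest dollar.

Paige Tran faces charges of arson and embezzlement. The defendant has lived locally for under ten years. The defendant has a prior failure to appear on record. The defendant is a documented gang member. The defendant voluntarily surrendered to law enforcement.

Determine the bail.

$619,750

Base amounts from the schedule: arson $350,000; embezzlement $7,100.
Stacking rule: use the highest base only. Highest is arson at $350,000. Combined base = $350,000.
Prior failure to appear (+75%): $350,000 × 1.75 = $612,500.
Defendant is a documented gang member (+$11,000 flat): $612,500 + $11,000 = $623,500.
Voluntary surrender to law enforcement (−$3,750 flat): $623,500 − $3,750 = $619,750.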